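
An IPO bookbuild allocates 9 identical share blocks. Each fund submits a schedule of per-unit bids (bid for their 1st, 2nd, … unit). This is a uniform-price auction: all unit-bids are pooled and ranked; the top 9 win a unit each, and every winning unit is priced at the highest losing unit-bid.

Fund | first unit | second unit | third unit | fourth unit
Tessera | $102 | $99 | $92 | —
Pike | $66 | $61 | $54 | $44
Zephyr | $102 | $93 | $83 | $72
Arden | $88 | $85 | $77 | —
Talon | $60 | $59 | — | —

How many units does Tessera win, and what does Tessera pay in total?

Tessera: 3 units, pays $216

Merging the schedules and taking the best 9: 102 (Tessera-1), 102 (Zephyr-1), 99 (Tessera-2), 93 (Zephyr-2), 92 (Tessera-3), 88 (Arden-1), 85 (Arden-2), 83 (Zephyr-3), 77 (Arden-3)
First bid not allocated: $72.
Tessera wins 3 unit(s) at $72 each.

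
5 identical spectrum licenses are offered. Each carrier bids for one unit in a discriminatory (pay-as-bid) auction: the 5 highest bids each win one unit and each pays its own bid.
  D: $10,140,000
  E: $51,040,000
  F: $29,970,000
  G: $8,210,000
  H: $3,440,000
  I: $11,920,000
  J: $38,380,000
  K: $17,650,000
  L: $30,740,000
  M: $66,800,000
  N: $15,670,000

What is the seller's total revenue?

Ordering the bids: 66,800,000 (M), 51,040,000 (E), 38,380,000 (J), 30,740,000 (L), 29,970,000 (F), 17,650,000 (K), 15,670,000 (N), …
Top 5: M, E, J, L, F.
Total revenue = 66,800,000 + 51,040,000 + 38,380,000 + 30,740,000 + 29,970,000 = $216,930,000.

Total revenue: $216,930,000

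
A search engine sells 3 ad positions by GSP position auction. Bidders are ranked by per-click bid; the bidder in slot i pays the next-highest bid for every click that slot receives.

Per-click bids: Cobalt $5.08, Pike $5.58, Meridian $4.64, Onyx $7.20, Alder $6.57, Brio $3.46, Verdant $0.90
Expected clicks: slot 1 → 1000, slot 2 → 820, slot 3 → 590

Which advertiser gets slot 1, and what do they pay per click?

Ranked by bid: $7.20 (Onyx) > $6.57 (Alder) > $5.58 (Pike) > $5.08 (Cobalt) > …
Slot 1 goes to the first-ranked bidder, Onyx, who pays the next bid down: $6.57/click.

Onyx; $6.57 per click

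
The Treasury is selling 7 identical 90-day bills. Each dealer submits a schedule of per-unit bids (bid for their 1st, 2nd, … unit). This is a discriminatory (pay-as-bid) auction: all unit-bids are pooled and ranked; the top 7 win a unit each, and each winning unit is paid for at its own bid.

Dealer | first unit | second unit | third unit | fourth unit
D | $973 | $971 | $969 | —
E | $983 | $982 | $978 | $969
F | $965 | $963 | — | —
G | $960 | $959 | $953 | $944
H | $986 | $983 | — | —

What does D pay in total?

D pays $1,944

Pooled unit-bids ranked (top 7): 986 (H-1), 983 (E-1), 983 (H-2), 982 (E-2), 978 (E-3), 973 (D-1), 971 (D-2)
Next rejected bid: $969 (not a price — pay-as-bid).
D's winning unit-bids: 973 + 971 = $1,944.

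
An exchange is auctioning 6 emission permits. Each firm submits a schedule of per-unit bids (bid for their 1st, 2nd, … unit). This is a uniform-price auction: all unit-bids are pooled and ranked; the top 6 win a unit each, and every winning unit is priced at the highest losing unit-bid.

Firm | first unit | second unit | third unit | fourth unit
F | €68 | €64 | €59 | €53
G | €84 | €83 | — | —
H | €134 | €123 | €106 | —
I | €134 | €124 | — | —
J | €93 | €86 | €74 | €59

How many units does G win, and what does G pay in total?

All unit-bids, highest first — top 6: 134 (H-1), 134 (I-1), 124 (I-2), 123 (H-2), 106 (H-3), 93 (J-1)
The (k+1)-th unit-bid is €86.
G wins 0 unit(s) at €86 each.

G: 0 units, pays €0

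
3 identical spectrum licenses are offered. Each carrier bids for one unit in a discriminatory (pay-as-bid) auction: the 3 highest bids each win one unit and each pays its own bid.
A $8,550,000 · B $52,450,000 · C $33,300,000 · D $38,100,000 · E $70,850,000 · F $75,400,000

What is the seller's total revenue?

Ordering the bids: 75,400,000 (F), 70,850,000 (E), 52,450,000 (B), 38,100,000 (D), 33,300,000 (C), …
Winners (3 units): F, E, B.
Total revenue = 75,400,000 + 70,850,000 + 52,450,000 = $198,700,000.

Total revenue: $198,700,000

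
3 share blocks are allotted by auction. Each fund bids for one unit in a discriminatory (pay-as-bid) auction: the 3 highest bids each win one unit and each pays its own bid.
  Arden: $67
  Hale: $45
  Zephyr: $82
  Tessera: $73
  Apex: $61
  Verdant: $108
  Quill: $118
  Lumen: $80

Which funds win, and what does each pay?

Quill $118, Verdant $108, Zephyr $82

Sorting: 118 (Quill), 108 (Verdant), 82 (Zephyr), 80 (Lumen), 73 (Tessera), …
Winners (3 units): Quill, Verdant, Zephyr.
Each winner pays its own bid: Quill $118, Verdant $108, Zephyr $82.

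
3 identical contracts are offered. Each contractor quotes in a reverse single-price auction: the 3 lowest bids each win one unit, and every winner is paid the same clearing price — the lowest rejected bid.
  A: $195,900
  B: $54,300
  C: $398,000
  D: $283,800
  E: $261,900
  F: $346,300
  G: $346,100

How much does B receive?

Bids ranked low→high: 54,300 (B), 195,900 (A), 261,900 (E), 283,800 (D), 346,100 (G), …
Winners (3 units): B, A, E.
First losing bid is D's $283,800, which sets the uniform price.
B wins → is paid $283,800.

B is paid $283,800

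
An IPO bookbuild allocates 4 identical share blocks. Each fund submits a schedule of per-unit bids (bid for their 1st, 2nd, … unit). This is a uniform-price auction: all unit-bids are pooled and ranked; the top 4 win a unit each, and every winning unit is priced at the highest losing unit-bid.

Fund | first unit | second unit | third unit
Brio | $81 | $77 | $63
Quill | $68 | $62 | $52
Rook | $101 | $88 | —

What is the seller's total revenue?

Total revenue: $272

All unit-bids, highest first — top 4: 101 (Rook-1), 88 (Rook-2), 81 (Brio-1), 77 (Brio-2)
Highest rejected unit-bid = $68.
Allocation: Brio 2, Rook 2. Every unit priced at $68.
Revenue = 4 × 68 = $272.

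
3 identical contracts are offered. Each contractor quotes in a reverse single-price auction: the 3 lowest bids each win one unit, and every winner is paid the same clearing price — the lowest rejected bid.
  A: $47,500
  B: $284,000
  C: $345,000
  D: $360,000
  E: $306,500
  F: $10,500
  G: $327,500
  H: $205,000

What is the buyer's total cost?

Sorting: 10,500 (F), 47,500 (A), 205,000 (H), 284,000 (B), 306,500 (E), …
Lowest 3: F, A, H.
Clearing price = lowest rejected bid = $284,000.
Total cost = 3 × $284,000 = $852,000.

Total cost: $852,000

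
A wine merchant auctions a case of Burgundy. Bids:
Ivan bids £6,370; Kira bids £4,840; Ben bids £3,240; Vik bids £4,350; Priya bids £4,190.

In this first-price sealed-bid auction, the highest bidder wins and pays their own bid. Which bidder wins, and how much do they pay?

Bids in order: 6,370 (Ivan) > 4,840 (Kira) > 4,350 (Vik) > 4,190 (Priya) > 3,240 (Ben)
Ivan is highest → pays own bid, £6,370.

Ivan pays £6,370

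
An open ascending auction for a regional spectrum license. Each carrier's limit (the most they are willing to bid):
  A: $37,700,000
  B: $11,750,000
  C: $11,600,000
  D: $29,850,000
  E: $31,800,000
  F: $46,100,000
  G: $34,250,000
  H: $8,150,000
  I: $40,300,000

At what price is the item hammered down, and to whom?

Limits ranked: 46,100,000 (F) > 40,300,000 (I) > 37,700,000 (A) > 34,250,000 (G) > 31,800,000 (E) > 29,850,000 (D) > …
Once the price passes $40,300,000, only F is left; the hammer falls at I's limit of $40,300,000.

F wins at $40,300,000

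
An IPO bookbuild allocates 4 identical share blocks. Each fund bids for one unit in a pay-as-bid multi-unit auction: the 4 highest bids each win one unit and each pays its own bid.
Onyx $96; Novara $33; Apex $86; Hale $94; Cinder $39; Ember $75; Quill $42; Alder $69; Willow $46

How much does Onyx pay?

Onyx pays $96

Bids ranked high→low: 96 (Onyx), 94 (Hale), 86 (Apex), 75 (Ember), 69 (Alder), 46 (Willow), …
Winners (4 units): Onyx, Hale, Apex, Ember.
Onyx wins → own bid $96.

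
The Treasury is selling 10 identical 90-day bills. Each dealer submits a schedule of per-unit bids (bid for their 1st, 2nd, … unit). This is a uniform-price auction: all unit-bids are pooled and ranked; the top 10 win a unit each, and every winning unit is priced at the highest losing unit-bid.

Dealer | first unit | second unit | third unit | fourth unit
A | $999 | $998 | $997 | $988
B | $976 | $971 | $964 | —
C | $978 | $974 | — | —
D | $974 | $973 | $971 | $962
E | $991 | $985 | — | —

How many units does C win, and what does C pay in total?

All unit-bids, highest first — top 10: 999 (A-1), 998 (A-2), 997 (A-3), 991 (E-1), 988 (A-4), 985 (E-2), 978 (C-1), 976 (B-1), 974 (C-2), 974 (D-1)
The (k+1)-th unit-bid is $973.
C wins 2 unit(s) at $973 each.

C: 2 units, pays $1,946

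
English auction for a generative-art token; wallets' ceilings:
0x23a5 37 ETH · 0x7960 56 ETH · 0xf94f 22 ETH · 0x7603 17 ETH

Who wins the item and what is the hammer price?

0x7960 wins at 37 ETH

Sorting limits: 56 (0x7960) > 37 (0x23a5) > 22 (0xf94f) > 17 (0x7603)
Bidding ends when 0x23a5 exits at 37 ETH; 0x7960 takes it.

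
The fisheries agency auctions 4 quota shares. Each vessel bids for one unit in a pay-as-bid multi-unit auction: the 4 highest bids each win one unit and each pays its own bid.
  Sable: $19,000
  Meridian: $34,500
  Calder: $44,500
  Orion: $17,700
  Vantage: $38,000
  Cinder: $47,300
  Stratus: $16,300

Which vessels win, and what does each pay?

Ordering the bids: 47,300 (Cinder), 44,500 (Calder), 38,000 (Vantage), 34,500 (Meridian), 19,000 (Sable), 17,700 (Orion), …
Top 4: Cinder, Calder, Vantage, Meridian.
Each winner pays its own bid: Cinder $47,300, Calder $44,500, Vantage $38,000, Meridian $34,500.

Cinder $47,300, Calder $44,500, Vantage $38,000, Meridian $34,500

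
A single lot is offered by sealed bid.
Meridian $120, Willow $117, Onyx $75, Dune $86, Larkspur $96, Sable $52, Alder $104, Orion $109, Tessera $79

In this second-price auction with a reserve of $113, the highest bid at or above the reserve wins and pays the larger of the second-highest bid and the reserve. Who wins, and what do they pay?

Sorting bids: 120 (Meridian) > 117 (Willow) > 109 (Orion) > 104 (Alder) > 96 (Larkspur) > 86 (Dune) > …
Meridian has the top bid at or above the reserve ($120).
max(second-highest $117, reserve $113) = $117; the reserve does not bind.

Meridian pays $117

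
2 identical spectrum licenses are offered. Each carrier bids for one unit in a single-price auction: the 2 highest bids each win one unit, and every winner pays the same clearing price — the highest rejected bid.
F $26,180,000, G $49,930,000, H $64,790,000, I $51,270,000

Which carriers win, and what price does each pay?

H, I; each pays $49,930,000

Sorting: 64,790,000 (H), 51,270,000 (I), 49,930,000 (G), 26,180,000 (F)
Top 2: H, I.
Highest unsuccessful bid: $49,930,000 → clearing price.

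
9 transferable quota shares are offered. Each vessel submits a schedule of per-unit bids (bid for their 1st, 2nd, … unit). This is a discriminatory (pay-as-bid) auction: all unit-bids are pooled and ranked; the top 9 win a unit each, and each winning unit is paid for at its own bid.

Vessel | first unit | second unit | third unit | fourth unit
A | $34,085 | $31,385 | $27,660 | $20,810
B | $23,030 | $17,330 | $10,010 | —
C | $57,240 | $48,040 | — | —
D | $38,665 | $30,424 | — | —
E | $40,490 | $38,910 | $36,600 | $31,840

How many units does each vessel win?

Pooled unit-bids ranked (top 9): 57,240 (C-1), 48,040 (C-2), 40,490 (E-1), 38,910 (E-2), 38,665 (D-1), 36,600 (E-3), 34,085 (A-1), 31,840 (E-4), 31,385 (A-2)
Next rejected bid: $30,424 (not a price — pay-as-bid).
Allocation: A 2, C 2, D 1, E 4.

A 2, C 2, D 1, E 4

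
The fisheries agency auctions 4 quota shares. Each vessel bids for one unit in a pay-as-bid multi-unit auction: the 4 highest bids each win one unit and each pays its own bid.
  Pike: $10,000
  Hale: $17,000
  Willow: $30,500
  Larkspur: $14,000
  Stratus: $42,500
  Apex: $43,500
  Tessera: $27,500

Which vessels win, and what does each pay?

Ordering the bids: 43,500 (Apex), 42,500 (Stratus), 30,500 (Willow), 27,500 (Tessera), 17,000 (Hale), 14,000 (Larkspur), …
Top 4: Apex, Stratus, Willow, Tessera.
Each winner pays its own bid: Apex $43,500, Stratus $42,500, Willow $30,500, Tessera $27,500.

Apex $43,500, Stratus $42,500, Willow $30,500, Tessera $27,500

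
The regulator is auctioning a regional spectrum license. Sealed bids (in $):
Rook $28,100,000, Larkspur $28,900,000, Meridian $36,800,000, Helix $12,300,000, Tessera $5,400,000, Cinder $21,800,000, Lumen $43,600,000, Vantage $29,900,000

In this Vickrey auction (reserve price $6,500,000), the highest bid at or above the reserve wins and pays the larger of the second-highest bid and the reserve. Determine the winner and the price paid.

Bids ranked: 43,600,000 (Lumen) > 36,800,000 (Meridian) > 29,900,000 (Vantage) > 28,900,000 (Larkspur) > 28,100,000 (Rook) > 21,800,000 (Cinder) > …
Highest eligible bid: Lumen at $43,600,000.
Second-highest bid $36,800,000 exceeds the reserve $6,500,000 → payment $36,800,000.

Lumen pays $36,800,000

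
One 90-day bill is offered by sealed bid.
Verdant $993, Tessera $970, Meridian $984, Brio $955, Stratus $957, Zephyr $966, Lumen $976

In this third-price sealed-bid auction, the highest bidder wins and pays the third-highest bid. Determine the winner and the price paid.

Verdant pays $976

Sorting bids: 993 (Verdant) > 984 (Meridian) > 976 (Lumen) > 970 (Tessera) > 966 (Zephyr) > 957 (Stratus) > …
Verdant wins; payment is bid #3 in the ranking = $976.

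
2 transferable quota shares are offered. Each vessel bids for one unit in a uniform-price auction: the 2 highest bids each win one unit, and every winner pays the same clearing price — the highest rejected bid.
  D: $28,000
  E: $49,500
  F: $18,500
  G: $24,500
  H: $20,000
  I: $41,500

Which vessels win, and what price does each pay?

Ordering the bids: 49,500 (E), 41,500 (I), 28,000 (D), 24,500 (G), …
The 2 highest are E, I.
Clearing price = highest rejected bid = $28,000.

E, I; each pays $28,000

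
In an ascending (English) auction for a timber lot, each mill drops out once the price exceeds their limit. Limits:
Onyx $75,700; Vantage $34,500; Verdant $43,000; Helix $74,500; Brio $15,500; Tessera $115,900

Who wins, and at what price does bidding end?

Sorting limits: 115,900 (Tessera) > 75,700 (Onyx) > 74,500 (Helix) > 43,000 (Verdant) > 34,500 (Vantage) > 15,500 (Brio)
Onyx is the last rival to drop out, at $75,700; Tessera remains and wins at that price.

Tessera wins at $75,700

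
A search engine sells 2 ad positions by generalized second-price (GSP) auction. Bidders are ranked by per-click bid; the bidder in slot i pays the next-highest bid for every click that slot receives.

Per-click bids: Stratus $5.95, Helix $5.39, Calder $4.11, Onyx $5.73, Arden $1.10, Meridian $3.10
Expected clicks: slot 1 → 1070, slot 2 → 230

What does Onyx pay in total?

Onyx pays $1239.70

Ranked by bid: $5.95 (Stratus) > $5.73 (Onyx) > $5.39 (Helix) > …
Onyx holds slot 2 → pays next bid $5.39 × 230 clicks = $1239.70.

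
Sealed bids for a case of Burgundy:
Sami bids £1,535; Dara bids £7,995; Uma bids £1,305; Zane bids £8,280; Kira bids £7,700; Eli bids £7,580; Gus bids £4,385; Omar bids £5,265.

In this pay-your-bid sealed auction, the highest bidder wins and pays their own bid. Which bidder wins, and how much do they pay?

Sorting bids: 8,280 (Zane) > 7,995 (Dara) > 7,700 (Kira) > 7,580 (Eli) > 5,265 (Omar) > 4,385 (Gus) > …
Zane has the highest bid and pays exactly that: £8,280.

Zane pays £8,280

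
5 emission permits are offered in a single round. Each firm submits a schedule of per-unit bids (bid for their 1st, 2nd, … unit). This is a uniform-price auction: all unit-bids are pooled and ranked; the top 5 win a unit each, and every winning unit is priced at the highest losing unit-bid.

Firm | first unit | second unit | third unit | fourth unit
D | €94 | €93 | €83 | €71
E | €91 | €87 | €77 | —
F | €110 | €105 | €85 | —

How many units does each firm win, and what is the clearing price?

D 2, E 1, F 2; clearing price €87

All unit-bids, highest first — top 5: 110 (F-1), 105 (F-2), 94 (D-1), 93 (D-2), 91 (E-1)
First bid not allocated: €87.
Allocation: D 2, E 1, F 2.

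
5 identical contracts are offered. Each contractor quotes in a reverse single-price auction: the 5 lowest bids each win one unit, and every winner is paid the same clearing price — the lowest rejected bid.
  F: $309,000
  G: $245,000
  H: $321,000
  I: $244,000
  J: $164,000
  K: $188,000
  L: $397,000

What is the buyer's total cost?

Sorting: 164,000 (J), 188,000 (K), 244,000 (I), 245,000 (G), 309,000 (F), 321,000 (H), 397,000 (L)
Lowest 5: J, K, I, G, F.
Lowest unsuccessful bid: $321,000 → clearing price.
Total cost = 5 × $321,000 = $1,605,000.

Total cost: $1,605,000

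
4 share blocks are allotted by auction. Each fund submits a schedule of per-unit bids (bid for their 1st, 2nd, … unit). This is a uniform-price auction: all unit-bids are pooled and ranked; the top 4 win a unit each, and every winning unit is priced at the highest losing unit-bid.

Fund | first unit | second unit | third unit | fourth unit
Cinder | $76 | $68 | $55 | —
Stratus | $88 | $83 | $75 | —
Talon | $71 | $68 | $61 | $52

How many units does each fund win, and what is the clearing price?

All unit-bids, highest first — top 4: 88 (Stratus-1), 83 (Stratus-2), 76 (Cinder-1), 75 (Stratus-3)
The (k+1)-th unit-bid is $71.
Allocation: Cinder 1, Stratus 3.

Cinder 1, Stratus 3; clearing price $71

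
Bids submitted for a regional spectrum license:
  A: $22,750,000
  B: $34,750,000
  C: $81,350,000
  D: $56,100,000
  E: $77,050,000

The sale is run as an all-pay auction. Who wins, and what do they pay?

Sorting bids: 81,350,000 (C) > 77,050,000 (E) > 56,100,000 (D) > 34,750,000 (B) > 22,750,000 (A)
C wins with the top bid; all bids are sunk regardless.

C pays $81,350,000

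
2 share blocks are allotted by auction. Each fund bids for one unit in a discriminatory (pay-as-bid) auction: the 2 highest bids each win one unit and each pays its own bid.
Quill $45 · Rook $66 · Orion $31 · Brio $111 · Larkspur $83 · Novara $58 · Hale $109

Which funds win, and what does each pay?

Brio $111, Hale $109

Sorting: 111 (Brio), 109 (Hale), 83 (Larkspur), 66 (Rook), …
Winners (2 units): Brio, Hale.
Each winner pays its own bid: Brio $111, Hale $109.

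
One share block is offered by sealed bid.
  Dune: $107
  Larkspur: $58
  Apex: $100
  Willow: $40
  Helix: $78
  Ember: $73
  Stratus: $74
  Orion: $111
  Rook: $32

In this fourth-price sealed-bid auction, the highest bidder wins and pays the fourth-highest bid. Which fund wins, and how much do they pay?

Orion pays $78

Sorting bids: 111 (Orion) > 107 (Dune) > 100 (Apex) > 78 (Helix) > 74 (Stratus) > 73 (Ember) > …
Orion is highest; pays the fourth-highest bid, $78.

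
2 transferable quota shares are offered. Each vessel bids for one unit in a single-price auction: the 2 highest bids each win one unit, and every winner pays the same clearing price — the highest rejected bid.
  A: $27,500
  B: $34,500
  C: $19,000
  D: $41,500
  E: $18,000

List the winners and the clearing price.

D, B; each pays $27,500

Ordering the bids: 41,500 (D), 34,500 (B), 27,500 (A), 19,000 (C), …
Top 2: D, B.
Clearing price = highest rejected bid = $27,500.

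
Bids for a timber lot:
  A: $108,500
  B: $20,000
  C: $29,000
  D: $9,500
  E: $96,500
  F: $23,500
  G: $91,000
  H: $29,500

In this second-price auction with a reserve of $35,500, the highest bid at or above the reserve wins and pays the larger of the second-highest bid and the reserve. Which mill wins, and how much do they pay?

A pays $96,500

Bids in order: 108,500 (A) > 96,500 (E) > 91,000 (G) > 29,500 (H) > 29,000 (C) > 23,500 (F) > …
A has the top bid at or above the reserve ($108,500).
Second-highest bid $96,500 exceeds the reserve $35,500 → payment $96,500.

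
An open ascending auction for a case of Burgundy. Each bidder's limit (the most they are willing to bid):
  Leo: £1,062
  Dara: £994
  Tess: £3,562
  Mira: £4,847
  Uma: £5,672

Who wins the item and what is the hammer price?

Limits in order: 5,672 (Uma) > 4,847 (Mira) > 3,562 (Tess) > 1,062 (Leo) > 994 (Dara)
Once the price passes £4,847, only Uma is left; the hammer falls at Mira's limit of £4,847.

Uma wins at £4,847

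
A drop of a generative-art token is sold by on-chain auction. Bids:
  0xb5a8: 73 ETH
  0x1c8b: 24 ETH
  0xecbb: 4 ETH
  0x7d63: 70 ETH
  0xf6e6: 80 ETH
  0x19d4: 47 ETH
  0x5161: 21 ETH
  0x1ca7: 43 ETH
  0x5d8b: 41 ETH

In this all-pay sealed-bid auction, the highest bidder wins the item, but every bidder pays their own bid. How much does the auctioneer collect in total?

All-pay sealed-bid auction: the highest bidder wins the item, but every bidder pays their own bid.
Sorting bids: 80 (0xf6e6) > 73 (0xb5a8) > 70 (0x7d63) > 47 (0x19d4) > 43 (0x1ca7) > 41 (0x5d8b) > …
Every bidder forfeits their bid regardless of winning.
Revenue = 73 + 24 + 4 + 70 + 80 + 47 + 21 + 43 + 41 = 403 ETH.

Total revenue: 403 ETH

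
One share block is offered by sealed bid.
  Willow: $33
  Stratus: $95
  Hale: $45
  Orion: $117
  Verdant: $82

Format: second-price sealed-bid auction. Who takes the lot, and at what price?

Sorting bids: 117 (Orion) > 95 (Stratus) > 82 (Verdant) > 45 (Hale) > 33 (Willow)
Second-price: Orion pays Stratus's bid of $95.

Orion pays $95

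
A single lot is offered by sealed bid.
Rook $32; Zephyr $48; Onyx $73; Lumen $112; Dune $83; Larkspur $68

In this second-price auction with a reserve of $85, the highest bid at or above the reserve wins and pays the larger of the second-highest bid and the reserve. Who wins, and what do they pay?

Rule: the highest bid at or above the reserve wins and pays the larger of the second-highest bid and the reserve.
Bids ranked: 112 (Lumen) > 83 (Dune) > 73 (Onyx) > 68 (Larkspur) > 48 (Zephyr) > 32 (Rook)
Lumen has the top bid at or above the reserve ($112).
max(second-highest $83, reserve $85) = $85.

Lumen pays $85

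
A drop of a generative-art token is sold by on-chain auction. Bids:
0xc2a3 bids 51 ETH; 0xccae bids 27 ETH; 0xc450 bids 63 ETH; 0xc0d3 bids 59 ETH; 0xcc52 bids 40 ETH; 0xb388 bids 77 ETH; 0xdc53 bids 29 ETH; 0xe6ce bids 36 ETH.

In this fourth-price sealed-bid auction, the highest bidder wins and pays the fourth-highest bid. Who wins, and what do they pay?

0xb388 pays 51 ETH

Bids ranked: 77 (0xb388) > 63 (0xc450) > 59 (0xc0d3) > 51 (0xc2a3) > 40 (0xcc52) > 36 (0xe6ce) > …
0xb388 is highest; pays the fourth-highest bid, 51 ETH.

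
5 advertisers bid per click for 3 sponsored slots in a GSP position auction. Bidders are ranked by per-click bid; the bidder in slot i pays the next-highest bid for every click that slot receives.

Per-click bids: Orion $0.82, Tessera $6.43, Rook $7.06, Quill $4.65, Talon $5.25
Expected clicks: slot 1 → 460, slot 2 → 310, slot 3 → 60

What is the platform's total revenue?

Total revenue: $4864.30

Ranked by bid: $7.06 (Rook) > $6.43 (Tessera) > $5.25 (Talon) > $4.65 (Quill) > …
Slot 1: Rook pays $6.43 × 460 = $2957.80
Slot 2: Tessera pays $5.25 × 310 = $1627.50
Slot 3: Talon pays $4.65 × 60 = $279.00
Total = $4864.30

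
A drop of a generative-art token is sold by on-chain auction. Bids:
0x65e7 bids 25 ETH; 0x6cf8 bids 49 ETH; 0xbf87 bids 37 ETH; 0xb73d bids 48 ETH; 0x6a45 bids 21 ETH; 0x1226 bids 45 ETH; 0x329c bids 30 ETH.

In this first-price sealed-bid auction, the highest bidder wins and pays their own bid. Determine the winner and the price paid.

Bids in order: 49 (0x6cf8) > 48 (0xb73d) > 45 (0x1226) > 37 (0xbf87) > 30 (0x329c) > 25 (0x65e7) > …
0x6cf8 has the highest bid and pays exactly that: 49 ETH.

0x6cf8 pays 49 ETH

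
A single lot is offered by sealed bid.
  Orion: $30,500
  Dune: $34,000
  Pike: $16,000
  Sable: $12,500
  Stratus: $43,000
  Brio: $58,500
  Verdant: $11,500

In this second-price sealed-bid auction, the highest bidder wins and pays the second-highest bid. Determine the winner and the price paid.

Brio pays $43,000

Second-price sealed-bid auction: the highest bidder wins and pays the second-highest bid.
Sorting bids: 58,500 (Brio) > 43,000 (Stratus) > 34,000 (Dune) > 30,500 (Orion) > 16,000 (Pike) > 12,500 (Sable) > …
Brio is highest; pays the second-highest bid, $43,000.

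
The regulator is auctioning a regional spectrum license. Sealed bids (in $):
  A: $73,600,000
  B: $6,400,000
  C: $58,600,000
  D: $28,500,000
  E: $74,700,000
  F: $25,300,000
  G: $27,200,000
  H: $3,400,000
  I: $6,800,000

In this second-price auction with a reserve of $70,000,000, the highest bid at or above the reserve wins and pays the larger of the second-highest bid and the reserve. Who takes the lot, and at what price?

Second-price auction with a reserve of $70,000,000: the highest bid at or above the reserve wins and pays the larger of the second-highest bid and the reserve.
Bids ranked: 74,700,000 (E) > 73,600,000 (A) > 58,600,000 (C) > 28,500,000 (D) > 27,200,000 (G) > 25,300,000 (F) > …
Highest eligible bid: E at $74,700,000.
Second-highest bid $73,600,000 exceeds the reserve $70,000,000 → payment $73,600,000.

E pays $73,600,000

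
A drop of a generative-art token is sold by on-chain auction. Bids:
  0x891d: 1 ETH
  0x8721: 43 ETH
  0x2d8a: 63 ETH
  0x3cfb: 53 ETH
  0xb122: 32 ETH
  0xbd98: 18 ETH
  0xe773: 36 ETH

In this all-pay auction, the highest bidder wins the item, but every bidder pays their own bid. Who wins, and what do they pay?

Bids ranked: 63 (0x2d8a) > 53 (0x3cfb) > 43 (0x8721) > 36 (0xe773) > 32 (0xb122) > 18 (0xbd98) > …
0x2d8a is highest and takes the item; every bidder forfeits their bid.

0x2d8a pays 63 ETH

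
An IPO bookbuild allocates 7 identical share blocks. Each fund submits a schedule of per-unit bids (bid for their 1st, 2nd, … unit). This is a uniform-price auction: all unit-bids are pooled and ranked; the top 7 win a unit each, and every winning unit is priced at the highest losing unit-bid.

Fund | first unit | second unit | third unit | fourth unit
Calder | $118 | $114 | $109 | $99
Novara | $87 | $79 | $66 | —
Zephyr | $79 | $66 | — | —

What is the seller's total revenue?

Pooled unit-bids ranked (top 7): 118 (Calder-1), 114 (Calder-2), 109 (Calder-3), 99 (Calder-4), 87 (Novara-1), 79 (Novara-2), 79 (Zephyr-1)
Highest rejected unit-bid = $66.
Allocation: Calder 4, Novara 2, Zephyr 1. Every unit priced at $66.
Revenue = 7 × 66 = $462.

Total revenue: $462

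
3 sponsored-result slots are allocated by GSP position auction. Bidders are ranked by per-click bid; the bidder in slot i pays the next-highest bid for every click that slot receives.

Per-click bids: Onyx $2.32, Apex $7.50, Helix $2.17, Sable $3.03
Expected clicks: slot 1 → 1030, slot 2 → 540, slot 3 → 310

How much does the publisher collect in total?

Ranked by bid: $7.50 (Apex) > $3.03 (Sable) > $2.32 (Onyx) > $2.17 (Helix)
Slot 1: Apex pays $3.03 × 1030 = $3120.90
Slot 2: Sable pays $2.32 × 540 = $1252.80
Slot 3: Onyx pays $2.17 × 310 = $672.70
Total = $5046.40

Total revenue: $5046.40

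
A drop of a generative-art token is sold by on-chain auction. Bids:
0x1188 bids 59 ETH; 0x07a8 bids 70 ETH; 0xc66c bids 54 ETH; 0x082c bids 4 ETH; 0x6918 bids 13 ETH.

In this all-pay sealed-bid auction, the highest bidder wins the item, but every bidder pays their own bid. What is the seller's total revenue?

Total revenue: 200 ETH

Rule: the highest bidder wins the item, but every bidder pays their own bid.
Bids ranked: 70 (0x07a8) > 59 (0x1188) > 54 (0xc66c) > 13 (0x6918) > 4 (0x082c)
0x07a8 wins with the top bid; all bids are sunk regardless.
Every bidder forfeits their bid regardless of winning.
Revenue = 59 + 70 + 54 + 4 + 13 = 200 ETH.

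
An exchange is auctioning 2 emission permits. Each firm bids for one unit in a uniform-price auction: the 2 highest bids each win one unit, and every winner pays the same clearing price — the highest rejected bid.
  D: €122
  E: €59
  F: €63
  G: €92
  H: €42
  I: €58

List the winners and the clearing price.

D, G; each pays €63

Ordering the bids: 122 (D), 92 (G), 63 (F), 59 (E), …
Winners (2 units): D, G.
First losing bid is F's €63, which sets the uniform price.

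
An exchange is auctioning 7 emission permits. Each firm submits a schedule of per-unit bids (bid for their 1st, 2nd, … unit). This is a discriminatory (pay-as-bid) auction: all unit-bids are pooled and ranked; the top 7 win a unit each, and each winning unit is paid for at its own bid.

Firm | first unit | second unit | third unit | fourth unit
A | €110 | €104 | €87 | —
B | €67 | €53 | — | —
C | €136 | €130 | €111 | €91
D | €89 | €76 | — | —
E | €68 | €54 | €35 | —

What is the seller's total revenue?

Merging the schedules and taking the best 7: 136 (C-1), 130 (C-2), 111 (C-3), 110 (A-1), 104 (A-2), 91 (C-4), 89 (D-1)
Next rejected bid: €87 (not a price — pay-as-bid).
Each winning unit pays its own bid.
Revenue = 136 + 130 + 111 + 110 + 104 + 91 + 89 = €771.

Total revenue: €771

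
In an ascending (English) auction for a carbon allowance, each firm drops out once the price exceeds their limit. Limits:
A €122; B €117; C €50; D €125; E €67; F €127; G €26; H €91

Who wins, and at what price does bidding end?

F wins at €125

Sorting limits: 127 (F) > 125 (D) > 122 (A) > 117 (B) > 91 (H) > 67 (E) > …
Once the price passes €125, only F is left; the hammer falls at D's limit of €125.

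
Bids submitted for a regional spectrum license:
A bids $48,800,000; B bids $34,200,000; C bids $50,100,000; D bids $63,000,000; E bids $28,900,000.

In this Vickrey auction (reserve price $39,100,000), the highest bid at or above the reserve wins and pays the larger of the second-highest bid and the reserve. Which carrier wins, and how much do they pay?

Bids ranked: 63,000,000 (D) > 50,100,000 (C) > 48,800,000 (A) > 34,200,000 (B) > 28,900,000 (E)
Highest eligible bid: D at $63,000,000.
max(second-highest $50,100,000, reserve $39,100,000) = $50,100,000; the reserve does not bind.

D pays $50,100,000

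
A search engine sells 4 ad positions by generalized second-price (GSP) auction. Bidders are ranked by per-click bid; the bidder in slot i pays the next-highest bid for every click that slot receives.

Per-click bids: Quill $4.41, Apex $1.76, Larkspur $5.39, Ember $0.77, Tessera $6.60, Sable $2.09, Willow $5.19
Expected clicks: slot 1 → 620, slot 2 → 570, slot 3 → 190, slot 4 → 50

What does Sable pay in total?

Sable pays $0.00

Sorting advertisers: $6.60 (Tessera) > $5.39 (Larkspur) > $5.19 (Willow) > $4.41 (Quill) > $2.09 (Sable) > …
Sable ranks below slot 4 → no slot, pays nothing.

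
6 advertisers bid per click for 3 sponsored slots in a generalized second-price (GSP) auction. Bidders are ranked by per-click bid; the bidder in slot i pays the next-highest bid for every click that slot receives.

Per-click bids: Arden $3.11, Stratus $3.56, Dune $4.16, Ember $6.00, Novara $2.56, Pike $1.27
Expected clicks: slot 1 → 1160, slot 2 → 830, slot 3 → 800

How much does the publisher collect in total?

Per-click bids in order: $6.00 (Ember) > $4.16 (Dune) > $3.56 (Stratus) > $3.11 (Arden) > …
Slot 1: Ember pays $4.16 × 1160 = $4825.60
Slot 2: Dune pays $3.56 × 830 = $2954.80
Slot 3: Stratus pays $3.11 × 800 = $2488.00
Total = $10268.40

Total revenue: $10268.40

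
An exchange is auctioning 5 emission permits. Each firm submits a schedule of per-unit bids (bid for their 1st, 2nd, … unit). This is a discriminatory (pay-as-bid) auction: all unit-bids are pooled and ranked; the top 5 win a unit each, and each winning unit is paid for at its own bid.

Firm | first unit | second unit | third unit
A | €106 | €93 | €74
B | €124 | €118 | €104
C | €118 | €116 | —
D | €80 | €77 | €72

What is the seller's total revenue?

All unit-bids, highest first — top 5: 124 (B-1), 118 (B-2), 118 (C-1), 116 (C-2), 106 (A-1)
Next rejected bid: €104 (not a price — pay-as-bid).
Each winning unit pays its own bid.
Revenue = 124 + 118 + 118 + 116 + 106 = €582.

Total revenue: €582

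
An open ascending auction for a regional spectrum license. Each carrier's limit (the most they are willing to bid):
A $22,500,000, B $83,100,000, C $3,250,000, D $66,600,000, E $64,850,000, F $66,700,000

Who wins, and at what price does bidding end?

B wins at $66,700,000

Limits in order: 83,100,000 (B) > 66,700,000 (F) > 66,600,000 (D) > 64,850,000 (E) > 22,500,000 (A) > 3,250,000 (C)
F is the last rival to drop out, at $66,700,000; B remains and wins at that price.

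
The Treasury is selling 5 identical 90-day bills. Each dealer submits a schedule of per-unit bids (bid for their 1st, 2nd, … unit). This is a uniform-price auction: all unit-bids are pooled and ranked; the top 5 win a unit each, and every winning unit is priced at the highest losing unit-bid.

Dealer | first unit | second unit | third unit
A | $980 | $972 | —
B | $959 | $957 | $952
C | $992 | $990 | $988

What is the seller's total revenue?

Total revenue: $4,795

Merging the schedules and taking the best 5: 992 (C-1), 990 (C-2), 988 (C-3), 980 (A-1), 972 (A-2)
Highest rejected unit-bid = $959.
Allocation: A 2, C 3. Every unit priced at $959.
Revenue = 5 × 959 = $4,795.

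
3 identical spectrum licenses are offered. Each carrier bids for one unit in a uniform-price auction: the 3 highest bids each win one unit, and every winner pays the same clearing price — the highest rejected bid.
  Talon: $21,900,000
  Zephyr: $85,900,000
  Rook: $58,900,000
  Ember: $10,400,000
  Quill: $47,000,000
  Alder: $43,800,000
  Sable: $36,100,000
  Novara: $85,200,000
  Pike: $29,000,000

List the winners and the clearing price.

Ordering the bids: 85,900,000 (Zephyr), 85,200,000 (Novara), 58,900,000 (Rook), 47,000,000 (Quill), 43,800,000 (Alder), …
The 3 highest are Zephyr, Novara, Rook.
Highest unsuccessful bid: $47,000,000 → clearing price.

Zephyr, Novara, Rook; each pays $47,000,000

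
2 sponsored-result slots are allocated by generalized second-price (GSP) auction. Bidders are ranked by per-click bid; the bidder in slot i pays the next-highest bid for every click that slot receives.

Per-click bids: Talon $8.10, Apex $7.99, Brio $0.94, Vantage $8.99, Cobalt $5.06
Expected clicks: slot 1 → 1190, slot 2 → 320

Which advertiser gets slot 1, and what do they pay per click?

Per-click bids in order: $8.99 (Vantage) > $8.10 (Talon) > $7.99 (Apex) > …
Slot 1 goes to the first-ranked bidder, Vantage, who pays the next bid down: $8.10/click.

Vantage; $8.10 per click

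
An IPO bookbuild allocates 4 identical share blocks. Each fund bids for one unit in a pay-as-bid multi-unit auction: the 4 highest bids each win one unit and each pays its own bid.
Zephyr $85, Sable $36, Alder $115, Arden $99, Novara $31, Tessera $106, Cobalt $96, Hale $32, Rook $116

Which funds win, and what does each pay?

Rook $116, Alder $115, Tessera $106, Arden $99

Sorting: 116 (Rook), 115 (Alder), 106 (Tessera), 99 (Arden), 96 (Cobalt), 85 (Zephyr), …
Top 4: Rook, Alder, Tessera, Arden.
Each winner pays its own bid: Rook $116, Alder $115, Tessera $106, Arden $99.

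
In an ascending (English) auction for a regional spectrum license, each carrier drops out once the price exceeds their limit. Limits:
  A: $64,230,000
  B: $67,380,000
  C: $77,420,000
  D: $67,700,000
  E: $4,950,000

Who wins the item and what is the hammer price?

Rule: the price rises until one bidder remains; the winner pays the price at which the last rival dropped out.
Sorting limits: 77,420,000 (C) > 67,700,000 (D) > 67,380,000 (B) > 64,230,000 (A) > 4,950,000 (E)
Once the price passes $67,700,000, only C is left; the hammer falls at D's limit of $67,700,000.

C wins at $67,700,000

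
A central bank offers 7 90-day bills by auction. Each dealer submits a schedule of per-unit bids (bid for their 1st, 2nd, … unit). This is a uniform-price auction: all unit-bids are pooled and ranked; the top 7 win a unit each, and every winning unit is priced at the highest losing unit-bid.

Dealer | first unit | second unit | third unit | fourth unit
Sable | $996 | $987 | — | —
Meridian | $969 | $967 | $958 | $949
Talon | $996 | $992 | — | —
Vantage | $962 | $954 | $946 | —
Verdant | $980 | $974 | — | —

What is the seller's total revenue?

Total revenue: $6,769

Pooled unit-bids ranked (top 7): 996 (Sable-1), 996 (Talon-1), 992 (Talon-2), 987 (Sable-2), 980 (Verdant-1), 974 (Verdant-2), 969 (Meridian-1)
First bid not allocated: $967.
Allocation: Meridian 1, Sable 2, Talon 2, Verdant 2. Every unit priced at $967.
Revenue = 7 × 967 = $6,769.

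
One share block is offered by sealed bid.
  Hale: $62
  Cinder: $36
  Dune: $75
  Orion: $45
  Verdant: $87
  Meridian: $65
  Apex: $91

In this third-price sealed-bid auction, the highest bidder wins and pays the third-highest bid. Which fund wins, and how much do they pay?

Sorting bids: 91 (Apex) > 87 (Verdant) > 75 (Dune) > 65 (Meridian) > 62 (Hale) > 45 (Orion) > …
Apex wins; payment is bid #3 in the ranking = $75.

Apex pays $75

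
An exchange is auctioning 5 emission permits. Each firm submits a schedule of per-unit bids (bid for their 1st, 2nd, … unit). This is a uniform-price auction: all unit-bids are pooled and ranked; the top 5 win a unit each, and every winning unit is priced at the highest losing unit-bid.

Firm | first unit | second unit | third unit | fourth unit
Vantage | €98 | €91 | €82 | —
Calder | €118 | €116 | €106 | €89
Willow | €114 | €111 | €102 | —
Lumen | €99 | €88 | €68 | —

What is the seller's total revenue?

Total revenue: €510

Merging the schedules and taking the best 5: 118 (Calder-1), 116 (Calder-2), 114 (Willow-1), 111 (Willow-2), 106 (Calder-3)
First bid not allocated: €102.
Allocation: Calder 3, Willow 2. Every unit priced at €102.
Revenue = 5 × 102 = €510.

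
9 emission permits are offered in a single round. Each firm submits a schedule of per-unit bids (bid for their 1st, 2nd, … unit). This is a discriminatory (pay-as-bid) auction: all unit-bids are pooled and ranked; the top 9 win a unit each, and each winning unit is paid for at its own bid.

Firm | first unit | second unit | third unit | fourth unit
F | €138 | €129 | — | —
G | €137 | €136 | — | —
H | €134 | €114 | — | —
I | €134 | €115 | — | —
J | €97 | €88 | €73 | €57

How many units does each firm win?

F 2, G 2, H 2, I 2, J 1

All unit-bids, highest first — top 9: 138 (F-1), 137 (G-1), 136 (G-2), 134 (H-1), 134 (I-1), 129 (F-2), 115 (I-2), 114 (H-2), 97 (J-1)
Next rejected bid: €88 (not a price — pay-as-bid).
Allocation: F 2, G 2, H 2, I 2, J 1.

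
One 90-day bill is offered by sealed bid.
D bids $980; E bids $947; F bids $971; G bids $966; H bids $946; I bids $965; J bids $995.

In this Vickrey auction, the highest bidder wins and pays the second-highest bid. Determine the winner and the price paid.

Vickrey auction: the highest bidder wins and pays the second-highest bid.
Bids in order: 995 (J) > 980 (D) > 971 (F) > 966 (G) > 965 (I) > 947 (E) > …
J is highest; pays the second-highest bid, $980.

J pays $980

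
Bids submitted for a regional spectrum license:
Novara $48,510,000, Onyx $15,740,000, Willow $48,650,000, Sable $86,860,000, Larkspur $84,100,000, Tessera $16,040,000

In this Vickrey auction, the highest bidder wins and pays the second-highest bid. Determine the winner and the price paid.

Vickrey auction: the highest bidder wins and pays the second-highest bid.
Sorting bids: 86,860,000 (Sable) > 84,100,000 (Larkspur) > 48,650,000 (Willow) > 48,510,000 (Novara) > 16,040,000 (Tessera) > 15,740,000 (Onyx)
Sable wins with the highest bid; price is set by the runner-up at $84,100,000.

Sable pays $84,100,000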